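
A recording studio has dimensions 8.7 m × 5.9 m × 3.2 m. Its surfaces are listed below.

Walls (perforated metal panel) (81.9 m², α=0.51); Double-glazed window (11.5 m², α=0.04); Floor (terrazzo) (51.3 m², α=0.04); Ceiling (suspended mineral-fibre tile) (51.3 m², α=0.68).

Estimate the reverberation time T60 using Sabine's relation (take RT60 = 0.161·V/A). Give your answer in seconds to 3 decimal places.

Summing Sᵢαᵢ: 41.769 + 0.460 + 2.052 + 34.884 → A = 79.165 sabins.
Room volume: 164.256 m³.
RT60 = 0.161 · V / A = 0.161 × 164.256 / 79.165 = 0.334 s.

0.334 sec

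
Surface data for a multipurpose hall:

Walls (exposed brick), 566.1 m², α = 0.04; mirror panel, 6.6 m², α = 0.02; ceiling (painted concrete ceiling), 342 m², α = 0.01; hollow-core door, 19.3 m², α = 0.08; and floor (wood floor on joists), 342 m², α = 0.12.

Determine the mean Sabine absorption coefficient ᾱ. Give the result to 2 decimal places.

0.05

Total surface area S = 1276.0 m².
A = 566.1*0.04 + 6.6*0.02 + 342*0.01 + 19.3*0.08 + 342*0.12 = 68.780 sabins.
ᾱ = 68.780 / 1276.0 = 0.05.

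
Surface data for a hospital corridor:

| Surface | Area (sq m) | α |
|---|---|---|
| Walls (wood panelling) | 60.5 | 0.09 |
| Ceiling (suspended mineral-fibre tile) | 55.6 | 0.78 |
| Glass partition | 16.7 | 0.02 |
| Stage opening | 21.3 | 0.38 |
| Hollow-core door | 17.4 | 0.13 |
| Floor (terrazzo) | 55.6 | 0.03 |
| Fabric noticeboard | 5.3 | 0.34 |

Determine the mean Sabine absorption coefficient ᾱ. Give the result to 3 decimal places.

S = Σ Sᵢ = 60.5 + 55.6 + 16.7 + 21.3 + 17.4 + 55.6 + 5.3 = 232.4 sq m.
Σ(Sᵢαᵢ) = 60.5*0.09 + 55.6*0.78 + 16.7*0.02 + 21.3*0.38 + 17.4*0.13 + 55.6*0.03 + 5.3*0.34 = 62.973.
ᾱ = A/S = 0.271.

0.271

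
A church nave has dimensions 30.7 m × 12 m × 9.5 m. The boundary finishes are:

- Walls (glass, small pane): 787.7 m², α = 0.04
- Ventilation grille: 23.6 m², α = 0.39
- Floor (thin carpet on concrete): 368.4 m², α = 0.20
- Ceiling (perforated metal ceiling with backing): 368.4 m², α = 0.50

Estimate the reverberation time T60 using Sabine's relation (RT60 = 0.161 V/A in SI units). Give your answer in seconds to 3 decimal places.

A = Σ Sᵢαᵢ = 787.7×0.04 + 23.6×0.39 + 368.4×0.20 + 368.4×0.50 = 298.592 sabins.
V = 30.7·12·9.5 = 3499.8 m³.
RT60 = 0.161 · V / A = 0.161 × 3499.8 / 298.592 = 1.887 s.

1.887 sec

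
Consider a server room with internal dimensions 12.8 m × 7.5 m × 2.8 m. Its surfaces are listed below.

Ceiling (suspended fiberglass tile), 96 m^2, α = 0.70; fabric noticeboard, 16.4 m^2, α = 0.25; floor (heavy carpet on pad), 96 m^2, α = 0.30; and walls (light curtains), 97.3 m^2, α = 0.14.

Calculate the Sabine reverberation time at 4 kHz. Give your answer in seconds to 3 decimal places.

Summing Sᵢαᵢ: 67.200 + 4.100 + 28.800 + 13.622 → A = 113.722 sabins.
Room volume: 268.8 m³.
RT60 = 0.161 · V / A = 0.161 × 268.8 / 113.722 = 0.381 s.

0.381 sec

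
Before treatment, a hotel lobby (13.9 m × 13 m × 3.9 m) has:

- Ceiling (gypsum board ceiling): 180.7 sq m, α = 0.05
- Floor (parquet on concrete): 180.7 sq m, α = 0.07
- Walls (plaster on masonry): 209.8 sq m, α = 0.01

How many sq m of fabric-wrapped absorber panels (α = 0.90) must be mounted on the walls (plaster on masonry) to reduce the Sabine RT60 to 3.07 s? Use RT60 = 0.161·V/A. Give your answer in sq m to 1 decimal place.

14.8

Total absorption A₁ = 180.7·0.05 + 180.7·0.07 + 209.8·0.01
  = 9.035 + 12.649 + 2.098 = 23.782 sq m sabins.
Required A₂ = 0.161·704.73/3.07 = 36.958 sabins.
Absorption to add: 36.958 − 23.782 = 13.176 sabins.
Each sq m of panel replacing the walls (plaster on masonry) adds (0.90 − 0.01) = 0.89 sabins.
Panel area = 13.176 / 0.89 = 14.8 sq m.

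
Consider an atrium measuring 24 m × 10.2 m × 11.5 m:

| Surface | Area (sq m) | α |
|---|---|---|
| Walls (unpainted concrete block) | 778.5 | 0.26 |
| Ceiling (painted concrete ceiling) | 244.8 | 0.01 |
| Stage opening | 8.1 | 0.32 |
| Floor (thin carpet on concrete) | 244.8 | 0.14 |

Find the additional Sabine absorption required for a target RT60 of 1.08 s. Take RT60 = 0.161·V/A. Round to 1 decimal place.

178.0 sabins

Equivalent absorption area: A₁ = 778.5·0.26 + 244.8·0.01 + 8.1·0.32 + 244.8·0.14 = 241.722 sq m.
Target A₂ = 0.161·2815.2/1.08 = 419.673 sabins (V = 2815.2 m³).
Additional absorption ΔA = 419.673 − 241.722 = 178.0 sabins.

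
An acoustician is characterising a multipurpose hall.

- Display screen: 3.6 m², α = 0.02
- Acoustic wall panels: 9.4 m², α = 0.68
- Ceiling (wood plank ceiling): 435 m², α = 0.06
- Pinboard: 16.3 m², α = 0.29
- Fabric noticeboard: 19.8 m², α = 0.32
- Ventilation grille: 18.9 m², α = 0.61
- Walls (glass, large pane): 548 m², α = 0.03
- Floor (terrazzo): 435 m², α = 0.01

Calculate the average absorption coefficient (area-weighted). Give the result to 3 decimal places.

0.051

Total surface area S = 1486.0 m².
A = 3.6*0.02 + 9.4*0.68 + 435*0.06 + 16.3*0.29 + 19.8*0.32 + 18.9*0.61 + 548*0.03 + 435*0.01 = 75.946 sabins.
ᾱ = A/S = 0.051.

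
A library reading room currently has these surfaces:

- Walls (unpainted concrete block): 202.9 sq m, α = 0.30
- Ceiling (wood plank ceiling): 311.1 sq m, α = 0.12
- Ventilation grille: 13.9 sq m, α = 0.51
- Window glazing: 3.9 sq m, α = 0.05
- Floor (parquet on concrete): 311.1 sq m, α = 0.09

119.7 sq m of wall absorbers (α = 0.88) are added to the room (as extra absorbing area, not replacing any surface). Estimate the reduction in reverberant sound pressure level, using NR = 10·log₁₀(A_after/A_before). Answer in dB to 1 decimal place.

2.5 dB

Total absorption A_before = 202.9·0.30 + 311.1·0.12 + 13.9·0.51 + 3.9·0.05 + 311.1·0.09
  = 60.870 + 37.332 + 7.089 + 0.195 + 27.999 = 133.485 sq m sabins.
Treatment contributes 119.7·0.88 = 105.336 sabins.
A_after = 133.485 + 105.336 = 238.821 sabins.
Reduction = 10 log₁₀(A_after/A_before) = 10 log₁₀(1.7891) = 2.5 dB.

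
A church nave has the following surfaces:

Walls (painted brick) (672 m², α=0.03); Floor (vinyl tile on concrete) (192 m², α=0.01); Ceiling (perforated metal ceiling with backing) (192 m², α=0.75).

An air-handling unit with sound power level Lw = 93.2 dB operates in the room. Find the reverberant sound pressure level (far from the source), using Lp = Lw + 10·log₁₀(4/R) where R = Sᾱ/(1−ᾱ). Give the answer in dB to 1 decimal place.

Σ(Sᵢαᵢ) = 672×0.03 + 192×0.01 + 192×0.75 = 166.080; total area S = 1056.0 m².
ᾱ = 166.080/1056.0 = 0.1573; R = Sᾱ/(1−ᾱ) = 166.080/(1−0.1573) = 197.081 m².
Lp = 93.2 + 10·log₁₀(4/197.081) = 93.2 + (-16.93) = 76.3 dB.

76.3 dB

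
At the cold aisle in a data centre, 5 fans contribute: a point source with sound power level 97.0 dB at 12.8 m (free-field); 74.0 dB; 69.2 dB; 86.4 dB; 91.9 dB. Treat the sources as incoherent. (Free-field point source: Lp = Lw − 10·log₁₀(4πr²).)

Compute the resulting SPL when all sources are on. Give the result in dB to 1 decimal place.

Source at 12.8 m: Lp = 97.0 − 10·log₁₀(4π·12.8²) = 97.0 − 10·log₁₀(2058.874) = 63.9 dB.
Converting to relative power and adding: 10^(63.9/10) + 10^(74.0/10) + 10^(69.2/10) + 10^(86.4/10) + 10^(91.9/10) = 2.021e+09.
Back to dB: 10·log₁₀ Σ = 93.1 dB.

93.1 dB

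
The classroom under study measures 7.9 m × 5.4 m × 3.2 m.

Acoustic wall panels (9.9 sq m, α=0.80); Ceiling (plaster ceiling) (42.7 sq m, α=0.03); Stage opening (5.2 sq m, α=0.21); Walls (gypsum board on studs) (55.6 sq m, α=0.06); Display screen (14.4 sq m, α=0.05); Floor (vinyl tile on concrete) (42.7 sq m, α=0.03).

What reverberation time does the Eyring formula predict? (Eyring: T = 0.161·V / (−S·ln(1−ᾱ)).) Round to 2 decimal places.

1.34 seconds

Total surface area S = 9.9 + 42.7 + 5.2 + 55.6 + 14.4 + 42.7 = 170.5 sq m.
Absorption A = 9.9×0.80 + 42.7×0.03 + 5.2×0.21 + 55.6×0.06 + 14.4×0.05 + 42.7×0.03 = 15.630 sabins.
Mean coefficient ᾱ = A/S = 0.0917.
Eyring denominator: −S ln(1−ᾱ) = 16.399.
V = 7.9 × 5.4 × 3.2 = 136.512 m³.
T = 0.161·V/[−S·ln(1−ᾱ)] = 0.161·136.512/16.399 = 1.34 s.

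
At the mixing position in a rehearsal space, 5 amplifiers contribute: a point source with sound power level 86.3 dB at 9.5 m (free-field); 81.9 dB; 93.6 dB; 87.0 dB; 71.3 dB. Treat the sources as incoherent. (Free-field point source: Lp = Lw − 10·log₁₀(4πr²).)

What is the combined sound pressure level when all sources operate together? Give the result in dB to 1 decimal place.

Source at 9.5 m: Lp = 86.3 − 10·log₁₀(4π·9.5²) = 86.3 − 10·log₁₀(1134.115) = 55.8 dB.
Converting to relative power and adding: 10^(55.8/10) + 10^(81.9/10) + 10^(93.6/10) + 10^(87.0/10) + 10^(71.3/10) = 2.961e+09.
Back to dB: 10·log₁₀ Σ = 94.7 dB.

94.7 dB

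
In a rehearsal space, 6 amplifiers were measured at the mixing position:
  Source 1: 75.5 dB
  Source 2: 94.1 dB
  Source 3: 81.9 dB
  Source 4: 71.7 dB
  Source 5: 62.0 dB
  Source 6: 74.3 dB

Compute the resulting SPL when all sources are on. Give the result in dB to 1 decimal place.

Converting to relative power and adding: 10^(75.5/10) + 10^(94.1/10) + 10^(81.9/10) + 10^(71.7/10) + 10^(62.0/10) + 10^(74.3/10) = 2.804e+09.
Back to dB: 10·log₁₀ Σ = 94.5 dB.

94.5 dB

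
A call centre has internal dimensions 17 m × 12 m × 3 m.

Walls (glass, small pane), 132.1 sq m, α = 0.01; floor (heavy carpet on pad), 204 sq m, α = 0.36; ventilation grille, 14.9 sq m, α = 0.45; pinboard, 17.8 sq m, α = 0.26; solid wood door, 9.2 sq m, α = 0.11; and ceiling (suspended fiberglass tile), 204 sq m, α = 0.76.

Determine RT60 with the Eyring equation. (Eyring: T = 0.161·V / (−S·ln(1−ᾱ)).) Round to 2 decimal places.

Total surface area S = 132.1 + 204 + 14.9 + 17.8 + 9.2 + 204 = 582.0 sq m.
Σ(Sᵢαᵢ) = 132.1×0.01 + 204×0.36 + 14.9×0.45 + 17.8×0.26 + 9.2×0.11 + 204×0.76 = 242.146.
Mean coefficient ᾱ = A/S = 0.4161.
Eyring denominator: −S ln(1−ᾱ) = 313.131.
V = 17 × 12 × 3 = 612 m³.
T = 0.161·V/[−S·ln(1−ᾱ)] = 0.161·612/313.131 = 0.31 s.

0.31 sec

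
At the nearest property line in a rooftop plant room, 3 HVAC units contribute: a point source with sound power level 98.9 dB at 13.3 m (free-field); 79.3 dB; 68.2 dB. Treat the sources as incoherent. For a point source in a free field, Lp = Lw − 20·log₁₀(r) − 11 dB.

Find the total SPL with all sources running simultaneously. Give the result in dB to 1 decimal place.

Source at 13.3 m: Lp = 98.9 − 20·log₁₀(13.3) − 11 = 65.4 dB.
Converting to relative power and adding: 10^(65.4/10) + 10^(79.3/10) + 10^(68.2/10) = 9.519e+07.
Combined level = 10 log₁₀(9.519e+07) = 79.8 dB.

79.8 dB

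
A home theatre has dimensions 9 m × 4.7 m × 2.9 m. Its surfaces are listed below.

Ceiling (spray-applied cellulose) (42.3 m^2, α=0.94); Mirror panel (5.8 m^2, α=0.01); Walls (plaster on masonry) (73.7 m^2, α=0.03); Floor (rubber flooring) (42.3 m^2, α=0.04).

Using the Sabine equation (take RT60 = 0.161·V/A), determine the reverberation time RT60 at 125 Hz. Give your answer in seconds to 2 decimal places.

A = Σ Sᵢαᵢ = 42.3*0.94 + 5.8*0.01 + 73.7*0.03 + 42.3*0.04 = 43.723 sabins.
V = 9·4.7·2.9 = 122.67 m³.
Sabine: RT60 = 0.161 × 122.67 / 43.723 = 0.45 s.

0.45 sec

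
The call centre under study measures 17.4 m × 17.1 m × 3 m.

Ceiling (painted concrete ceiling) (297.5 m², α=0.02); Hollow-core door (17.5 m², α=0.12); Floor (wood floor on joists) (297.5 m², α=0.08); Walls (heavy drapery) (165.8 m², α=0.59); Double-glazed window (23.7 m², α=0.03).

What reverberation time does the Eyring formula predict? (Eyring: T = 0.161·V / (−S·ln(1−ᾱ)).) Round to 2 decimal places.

1.01 s

Total surface area S = 297.5 + 17.5 + 297.5 + 165.8 + 23.7 = 802.0 m².
Absorption A = 297.5×0.02 + 17.5×0.12 + 297.5×0.08 + 165.8×0.59 + 23.7×0.03 = 130.383 sabins.
ᾱ = 130.383 / 802.0 = 0.1626.
−S·ln(1−ᾱ) = −802.0 × ln(1 − 0.1626) = 142.318.
V = 17.4 × 17.1 × 3 = 892.62 m³.
RT60 = 0.161 × 892.62 / 142.318 = 1.01 s.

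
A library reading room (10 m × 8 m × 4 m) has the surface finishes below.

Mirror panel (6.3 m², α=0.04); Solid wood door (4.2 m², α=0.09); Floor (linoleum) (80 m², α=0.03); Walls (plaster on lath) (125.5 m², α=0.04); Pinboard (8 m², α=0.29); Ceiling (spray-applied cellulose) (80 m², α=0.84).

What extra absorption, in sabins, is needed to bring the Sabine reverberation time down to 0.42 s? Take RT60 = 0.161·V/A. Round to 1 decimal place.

Summing Sᵢαᵢ: 0.252 + 0.378 + 2.400 + 5.020 + 2.320 + 67.200 → A₁ = 77.570 sabins.
Target A₂ = 0.161·320/0.42 = 122.667 sabins (V = 320 m³).
Shortfall: 122.667 − 77.570 = 45.1 sabins.

45.1 sabins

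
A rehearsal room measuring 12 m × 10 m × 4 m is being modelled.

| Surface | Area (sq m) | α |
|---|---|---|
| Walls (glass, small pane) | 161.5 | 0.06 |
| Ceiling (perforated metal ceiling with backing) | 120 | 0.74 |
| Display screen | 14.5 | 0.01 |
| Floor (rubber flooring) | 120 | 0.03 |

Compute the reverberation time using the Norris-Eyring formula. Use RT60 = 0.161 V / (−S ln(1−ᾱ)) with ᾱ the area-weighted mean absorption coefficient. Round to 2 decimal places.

Total surface area S = 161.5 + 120 + 14.5 + 120 = 416.0 sq m.
Absorption A = 161.5×0.06 + 120×0.74 + 14.5×0.01 + 120×0.03 = 102.235 sabins.
ᾱ = 102.235 / 416.0 = 0.2458.
−S·ln(1−ᾱ) = −416.0 × ln(1 − 0.2458) = 117.353.
V = 12 × 10 × 4 = 480 m³.
T = 0.161·V/[−S·ln(1−ᾱ)] = 0.161·480/117.353 = 0.66 s.

0.66 seconds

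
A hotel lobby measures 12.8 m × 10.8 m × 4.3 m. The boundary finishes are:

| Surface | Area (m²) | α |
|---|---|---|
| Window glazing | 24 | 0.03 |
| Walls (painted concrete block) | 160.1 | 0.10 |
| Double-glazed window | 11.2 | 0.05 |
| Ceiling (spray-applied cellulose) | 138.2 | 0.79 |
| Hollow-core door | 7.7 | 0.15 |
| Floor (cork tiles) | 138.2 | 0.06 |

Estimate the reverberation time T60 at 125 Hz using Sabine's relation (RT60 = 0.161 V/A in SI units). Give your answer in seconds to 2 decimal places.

Total absorption A = 24×0.03 + 160.1×0.10 + 11.2×0.05 + 138.2×0.79 + 7.7×0.15 + 138.2×0.06
  = 0.720 + 16.010 + 0.560 + 109.178 + 1.155 + 8.292 = 135.915 m² sabins.
Room volume: 594.432 m³.
Sabine: RT60 = 0.161 × 594.432 / 135.915 = 0.70 s.

0.70 s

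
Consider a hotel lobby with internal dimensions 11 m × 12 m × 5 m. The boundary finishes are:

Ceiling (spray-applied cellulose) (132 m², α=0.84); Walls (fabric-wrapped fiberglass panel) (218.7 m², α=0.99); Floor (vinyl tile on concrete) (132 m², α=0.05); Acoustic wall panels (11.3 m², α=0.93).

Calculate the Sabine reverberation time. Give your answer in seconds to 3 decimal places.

0.308 seconds

Summing Sᵢαᵢ: 110.880 + 216.513 + 6.600 + 10.509 → A = 344.502 sabins.
Room volume: 660 m³.
Sabine: RT60 = 0.161 × 660 / 344.502 = 0.308 s.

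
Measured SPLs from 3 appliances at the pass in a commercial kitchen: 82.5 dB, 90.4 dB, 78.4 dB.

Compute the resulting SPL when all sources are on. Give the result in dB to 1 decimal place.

91.3 dB

Sum in the linear (power) domain: Σ 10^(Lᵢ/10) = 10^(82.5/10) + 10^(90.4/10) + 10^(78.4/10) = 1.343e+09.
Combined level = 10 log₁₀(1.343e+09) = 91.3 dB.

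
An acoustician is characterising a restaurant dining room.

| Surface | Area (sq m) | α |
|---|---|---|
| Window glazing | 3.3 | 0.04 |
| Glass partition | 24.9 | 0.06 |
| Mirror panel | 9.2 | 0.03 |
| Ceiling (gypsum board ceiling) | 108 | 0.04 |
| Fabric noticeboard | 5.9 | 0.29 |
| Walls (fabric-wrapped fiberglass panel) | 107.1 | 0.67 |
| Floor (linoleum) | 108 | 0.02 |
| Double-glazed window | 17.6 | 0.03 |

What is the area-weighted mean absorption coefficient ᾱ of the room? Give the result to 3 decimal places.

Total surface area S = 384.0 sq m.
A = 3.3×0.04 + 24.9×0.06 + 9.2×0.03 + 108×0.04 + 5.9×0.29 + 107.1×0.67 + 108×0.02 + 17.6×0.03 = 82.378 sabins.
ᾱ = 82.378 / 384.0 = 0.215.

0.215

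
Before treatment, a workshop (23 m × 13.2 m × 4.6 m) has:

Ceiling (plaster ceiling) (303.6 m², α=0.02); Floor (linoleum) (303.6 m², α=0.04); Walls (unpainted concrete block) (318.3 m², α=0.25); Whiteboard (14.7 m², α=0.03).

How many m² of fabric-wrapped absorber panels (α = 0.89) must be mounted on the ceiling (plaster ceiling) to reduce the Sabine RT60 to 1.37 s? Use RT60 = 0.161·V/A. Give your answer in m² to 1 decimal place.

75.7

Equivalent absorption area: A₁ = 303.6*0.02 + 303.6*0.04 + 318.3*0.25 + 14.7*0.03 = 98.232 m².
V = 1396.56 m³. Target absorption A₂ = 0.161 × 1396.56 / 1.37 = 164.121 sabins.
Absorption to add: 164.121 − 98.232 = 65.889 sabins.
Net gain per m²: Δα = 0.89 − 0.02 = 0.87.
Panel area = 65.889 / 0.87 = 75.7 m².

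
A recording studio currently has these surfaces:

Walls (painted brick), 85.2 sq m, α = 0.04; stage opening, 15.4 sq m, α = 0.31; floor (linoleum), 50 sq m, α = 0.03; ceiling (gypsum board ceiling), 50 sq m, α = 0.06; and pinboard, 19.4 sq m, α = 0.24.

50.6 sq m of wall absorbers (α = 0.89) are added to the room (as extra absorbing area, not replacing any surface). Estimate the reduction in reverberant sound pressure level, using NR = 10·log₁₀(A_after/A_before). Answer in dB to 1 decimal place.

5.6 dB

A_before = Σ Sᵢαᵢ = 85.2*0.04 + 15.4*0.31 + 50*0.03 + 50*0.06 + 19.4*0.24 = 17.338 sabins.
Added absorption = 50.6 × 0.89 = 45.034 sabins.
A_after = 17.338 + 45.034 = 62.372 sabins.
Reduction = 10 log₁₀(A_after/A_before) = 10 log₁₀(3.5974) = 5.6 dB.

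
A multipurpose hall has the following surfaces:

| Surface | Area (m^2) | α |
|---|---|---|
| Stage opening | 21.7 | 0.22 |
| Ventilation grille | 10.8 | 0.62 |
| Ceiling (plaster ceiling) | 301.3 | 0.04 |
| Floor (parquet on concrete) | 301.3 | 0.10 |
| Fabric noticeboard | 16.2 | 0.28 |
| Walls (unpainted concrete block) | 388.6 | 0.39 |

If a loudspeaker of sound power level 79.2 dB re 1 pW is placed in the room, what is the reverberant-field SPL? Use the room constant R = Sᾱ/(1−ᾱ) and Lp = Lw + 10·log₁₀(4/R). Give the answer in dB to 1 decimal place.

61.0 dB

A = 209.742 sabins; S = 1039.9 m^2.
ᾱ = 0.2017, so room constant R = A/(1−ᾱ) = 262.736 m^2.
Lp = Lw + 10 log₁₀(4/R) = 79.2 -18.17 = 61.0 dB.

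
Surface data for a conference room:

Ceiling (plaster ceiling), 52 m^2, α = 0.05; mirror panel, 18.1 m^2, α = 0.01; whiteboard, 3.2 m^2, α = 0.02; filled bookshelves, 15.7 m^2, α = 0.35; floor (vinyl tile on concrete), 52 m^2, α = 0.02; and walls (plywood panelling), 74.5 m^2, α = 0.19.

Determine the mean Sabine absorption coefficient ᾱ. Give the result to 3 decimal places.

S = Σ Sᵢ = 52 + 18.1 + 3.2 + 15.7 + 52 + 74.5 = 215.5 m^2.
Weighted sum Σ Sα = 23.535.
ᾱ = A/S = 0.109.

0.109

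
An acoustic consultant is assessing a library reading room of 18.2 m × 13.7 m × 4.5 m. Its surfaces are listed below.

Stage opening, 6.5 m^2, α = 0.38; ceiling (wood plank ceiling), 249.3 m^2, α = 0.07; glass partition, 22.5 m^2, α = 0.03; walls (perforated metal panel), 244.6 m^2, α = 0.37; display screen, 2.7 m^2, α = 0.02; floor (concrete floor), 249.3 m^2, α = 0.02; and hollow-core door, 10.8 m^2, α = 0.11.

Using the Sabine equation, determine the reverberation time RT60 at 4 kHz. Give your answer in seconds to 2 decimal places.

1.54 sec

Summing Sᵢαᵢ: 2.470 + 17.451 + 0.675 + 90.502 + 0.054 + 4.986 + 1.188 → A = 117.326 sabins.
V = 18.2·13.7·4.5 = 1122.03 m³.
T = 0.161 V/A = 0.161·1122.03/117.326 = 1.54 s.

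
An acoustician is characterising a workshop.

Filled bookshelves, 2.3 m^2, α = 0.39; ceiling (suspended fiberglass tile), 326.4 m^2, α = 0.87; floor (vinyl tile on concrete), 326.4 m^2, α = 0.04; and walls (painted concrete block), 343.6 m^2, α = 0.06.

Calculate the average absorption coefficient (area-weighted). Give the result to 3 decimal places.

S = Σ Sᵢ = 2.3 + 326.4 + 326.4 + 343.6 = 998.7 m^2.
Weighted sum Σ Sα = 318.537.
ᾱ = A/S = 0.319.

0.319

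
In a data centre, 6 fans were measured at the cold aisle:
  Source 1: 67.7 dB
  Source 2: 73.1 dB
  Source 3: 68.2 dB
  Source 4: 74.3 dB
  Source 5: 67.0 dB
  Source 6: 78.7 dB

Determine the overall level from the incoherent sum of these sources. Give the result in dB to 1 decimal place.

81.4 dB

Σ 10^(Lᵢ/10) = 1.39e+08.
L_total = 10·log₁₀(1.39e+08) = 81.4 dB.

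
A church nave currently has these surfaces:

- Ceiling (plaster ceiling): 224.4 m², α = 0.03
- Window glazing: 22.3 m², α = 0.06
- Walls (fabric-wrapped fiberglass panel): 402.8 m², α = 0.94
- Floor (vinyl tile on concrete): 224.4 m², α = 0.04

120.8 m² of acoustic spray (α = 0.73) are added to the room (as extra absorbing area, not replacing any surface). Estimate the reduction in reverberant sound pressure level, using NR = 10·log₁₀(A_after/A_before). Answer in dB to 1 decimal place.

0.9 dB

A_before = Σ Sᵢαᵢ = 224.4×0.03 + 22.3×0.06 + 402.8×0.94 + 224.4×0.04 = 395.678 sabins.
Added absorption = 120.8 × 0.73 = 88.184 sabins.
New total A_after = 483.862 sabins.
NR = 10·log₁₀(483.862/395.678) = 0.9 dB.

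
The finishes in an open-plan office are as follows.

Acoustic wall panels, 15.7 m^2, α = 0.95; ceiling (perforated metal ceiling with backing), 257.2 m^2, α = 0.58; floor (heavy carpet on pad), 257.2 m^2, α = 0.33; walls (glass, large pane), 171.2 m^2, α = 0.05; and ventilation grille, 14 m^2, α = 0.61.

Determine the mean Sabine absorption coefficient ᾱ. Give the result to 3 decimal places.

S = Σ Sᵢ = 15.7 + 257.2 + 257.2 + 171.2 + 14 = 715.3 m^2.
A = 15.7×0.95 + 257.2×0.58 + 257.2×0.33 + 171.2×0.05 + 14×0.61 = 266.067 sabins.
ᾱ = A/S = 0.372.

0.372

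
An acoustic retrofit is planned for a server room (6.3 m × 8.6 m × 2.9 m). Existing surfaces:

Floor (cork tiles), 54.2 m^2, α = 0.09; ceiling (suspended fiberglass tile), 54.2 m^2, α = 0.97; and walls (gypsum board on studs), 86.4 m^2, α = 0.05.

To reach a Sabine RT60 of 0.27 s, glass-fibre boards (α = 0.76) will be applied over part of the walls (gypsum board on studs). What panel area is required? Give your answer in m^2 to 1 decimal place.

45.0

A₁ = Σ Sᵢαᵢ = 54.2·0.09 + 54.2·0.97 + 86.4·0.05 = 61.772 sabins.
Required A₂ = 0.161·157.122/0.27 = 93.691 sabins.
ΔA needed = 93.691 − 61.772 = 31.919 sabins.
Each m^2 of panel replacing the walls (gypsum board on studs) adds (0.76 − 0.05) = 0.71 sabins.
Panel area = 31.919 / 0.71 = 45.0 m^2.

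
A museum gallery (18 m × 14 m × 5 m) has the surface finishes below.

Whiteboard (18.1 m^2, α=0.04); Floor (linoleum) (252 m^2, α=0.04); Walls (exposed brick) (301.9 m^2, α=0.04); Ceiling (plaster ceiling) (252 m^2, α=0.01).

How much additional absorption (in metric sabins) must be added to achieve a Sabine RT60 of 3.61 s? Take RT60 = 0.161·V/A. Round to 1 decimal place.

Summing Sᵢαᵢ: 0.724 + 10.080 + 12.076 + 2.520 → A₁ = 25.400 sabins.
For T = 3.61 s, need A₂ = 0.161·V/T = 0.161·1260/3.61 = 56.194 sabins.
Additional absorption ΔA = 56.194 − 25.400 = 30.8 sabins.

30.8 sabins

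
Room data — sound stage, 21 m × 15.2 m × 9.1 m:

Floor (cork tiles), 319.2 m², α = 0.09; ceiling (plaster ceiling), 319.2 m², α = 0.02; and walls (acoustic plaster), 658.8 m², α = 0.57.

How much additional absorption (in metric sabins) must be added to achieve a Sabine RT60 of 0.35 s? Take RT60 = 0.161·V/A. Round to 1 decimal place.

925.5 sabins

Summing Sᵢαᵢ: 28.728 + 6.384 + 375.516 → A₁ = 410.628 sabins.
Target A₂ = 0.161·2904.72/0.35 = 1336.171 sabins (V = 2904.72 m³).
ΔA = A₂ − A₁ = 1336.171 − 410.628 = 925.5 sabins.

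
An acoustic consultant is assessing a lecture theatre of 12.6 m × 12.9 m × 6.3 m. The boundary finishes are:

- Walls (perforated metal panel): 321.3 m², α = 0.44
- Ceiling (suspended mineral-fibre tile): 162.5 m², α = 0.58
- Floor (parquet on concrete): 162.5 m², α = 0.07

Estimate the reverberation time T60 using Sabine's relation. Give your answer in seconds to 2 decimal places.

0.67 s

Summing Sᵢαᵢ: 141.372 + 94.250 + 11.375 → A = 246.997 sabins.
V = 12.6·12.9·6.3 = 1024.002 m³.
RT60 = 0.161 · V / A = 0.161 × 1024.002 / 246.997 = 0.67 s.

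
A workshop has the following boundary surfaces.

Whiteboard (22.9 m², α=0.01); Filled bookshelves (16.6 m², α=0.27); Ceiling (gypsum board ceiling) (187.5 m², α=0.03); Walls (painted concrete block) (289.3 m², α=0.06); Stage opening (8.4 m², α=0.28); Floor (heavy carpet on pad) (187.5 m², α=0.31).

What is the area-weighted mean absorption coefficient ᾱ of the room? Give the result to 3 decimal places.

Total surface area S = 712.2 m².
Weighted sum Σ Sα = 88.171.
ᾱ = A/S = 0.124.

0.124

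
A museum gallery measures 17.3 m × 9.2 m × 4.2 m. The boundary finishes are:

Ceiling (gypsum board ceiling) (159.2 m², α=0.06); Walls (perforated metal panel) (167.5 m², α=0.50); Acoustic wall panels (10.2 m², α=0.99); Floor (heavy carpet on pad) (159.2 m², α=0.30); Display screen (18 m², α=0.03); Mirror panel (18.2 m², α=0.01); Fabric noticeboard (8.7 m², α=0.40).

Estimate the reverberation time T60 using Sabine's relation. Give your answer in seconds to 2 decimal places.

Equivalent absorption area: A = 159.2·0.06 + 167.5·0.50 + 10.2·0.99 + 159.2·0.30 + 18·0.03 + 18.2·0.01 + 8.7·0.40 = 155.362 m².
Volume V = 17.3 × 9.2 × 4.2 = 668.472 m³.
RT60 = 0.161 · V / A = 0.161 × 668.472 / 155.362 = 0.69 s.

0.69 seconds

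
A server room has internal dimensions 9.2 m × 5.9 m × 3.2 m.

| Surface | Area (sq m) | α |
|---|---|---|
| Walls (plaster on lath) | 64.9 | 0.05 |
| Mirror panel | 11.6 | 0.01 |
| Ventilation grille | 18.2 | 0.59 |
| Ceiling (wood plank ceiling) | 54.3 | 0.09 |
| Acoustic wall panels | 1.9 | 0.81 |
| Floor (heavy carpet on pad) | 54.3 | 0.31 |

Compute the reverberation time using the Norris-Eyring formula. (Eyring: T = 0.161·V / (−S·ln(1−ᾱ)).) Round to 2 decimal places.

Total surface area S = 64.9 + 11.6 + 18.2 + 54.3 + 1.9 + 54.3 = 205.2 sq m.
Absorption A = 64.9·0.05 + 11.6·0.01 + 18.2·0.59 + 54.3·0.09 + 1.9·0.81 + 54.3·0.31 = 37.358 sabins.
ᾱ = 37.358 / 205.2 = 0.1821.
−S·ln(1−ᾱ) = −205.2 × ln(1 − 0.1821) = 41.248.
V = 9.2 × 5.9 × 3.2 = 173.696 m³.
RT60 = 0.161 × 173.696 / 41.248 = 0.68 s.

0.68 seconds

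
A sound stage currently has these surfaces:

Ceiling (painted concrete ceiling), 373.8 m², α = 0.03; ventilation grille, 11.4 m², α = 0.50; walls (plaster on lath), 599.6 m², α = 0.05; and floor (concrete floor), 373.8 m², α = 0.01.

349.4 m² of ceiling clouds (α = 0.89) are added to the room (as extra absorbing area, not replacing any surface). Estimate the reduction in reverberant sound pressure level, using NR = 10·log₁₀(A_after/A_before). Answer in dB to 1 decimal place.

8.5 dB

Total absorption A_before = 373.8×0.03 + 11.4×0.50 + 599.6×0.05 + 373.8×0.01
  = 11.214 + 5.700 + 29.980 + 3.738 = 50.632 m² sabins.
Added absorption = 349.4 × 0.89 = 310.966 sabins.
A_after = 50.632 + 310.966 = 361.598 sabins.
Reduction = 10 log₁₀(A_after/A_before) = 10 log₁₀(7.1417) = 8.5 dB.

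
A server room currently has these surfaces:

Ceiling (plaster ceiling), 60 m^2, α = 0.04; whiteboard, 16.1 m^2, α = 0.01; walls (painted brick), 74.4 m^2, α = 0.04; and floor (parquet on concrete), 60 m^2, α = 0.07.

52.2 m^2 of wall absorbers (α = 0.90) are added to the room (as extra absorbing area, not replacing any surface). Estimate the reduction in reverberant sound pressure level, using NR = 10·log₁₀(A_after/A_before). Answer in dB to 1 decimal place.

7.7 dB

A_before = Σ Sᵢαᵢ = 60×0.04 + 16.1×0.01 + 74.4×0.04 + 60×0.07 = 9.737 sabins.
Treatment contributes 52.2·0.90 = 46.980 sabins.
A_after = 9.737 + 46.980 = 56.717 sabins.
NR = 10·log₁₀(56.717/9.737) = 7.7 dB.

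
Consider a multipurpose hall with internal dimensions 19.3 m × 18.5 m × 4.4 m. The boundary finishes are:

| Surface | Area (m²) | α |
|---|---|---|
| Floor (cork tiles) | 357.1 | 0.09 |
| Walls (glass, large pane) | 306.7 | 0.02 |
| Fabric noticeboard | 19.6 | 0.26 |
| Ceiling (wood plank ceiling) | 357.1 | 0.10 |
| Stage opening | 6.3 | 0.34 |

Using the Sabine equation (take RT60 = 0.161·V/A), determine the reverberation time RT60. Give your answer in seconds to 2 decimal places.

3.11 seconds

Summing Sᵢαᵢ: 32.139 + 6.134 + 5.096 + 35.710 + 2.142 → A = 81.221 sabins.
Room volume: 1571.02 m³.
Sabine: RT60 = 0.161 × 1571.02 / 81.221 = 3.11 s.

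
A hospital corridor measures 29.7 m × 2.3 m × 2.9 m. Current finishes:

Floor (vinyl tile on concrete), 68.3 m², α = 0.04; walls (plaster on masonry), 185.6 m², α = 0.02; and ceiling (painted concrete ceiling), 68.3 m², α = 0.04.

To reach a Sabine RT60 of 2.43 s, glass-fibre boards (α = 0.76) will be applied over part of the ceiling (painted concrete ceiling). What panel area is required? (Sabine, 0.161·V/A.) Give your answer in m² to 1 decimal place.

5.5

Summing Sᵢαᵢ: 2.732 + 3.712 + 2.732 → A₁ = 9.176 sabins.
V = 198.099 m³. Target absorption A₂ = 0.161 × 198.099 / 2.43 = 13.125 sabins.
Absorption to add: 13.125 − 9.176 = 3.949 sabins.
Net gain per m²: Δα = 0.76 − 0.04 = 0.72.
Area = ΔA/Δα = 3.949/0.72 = 5.5 m².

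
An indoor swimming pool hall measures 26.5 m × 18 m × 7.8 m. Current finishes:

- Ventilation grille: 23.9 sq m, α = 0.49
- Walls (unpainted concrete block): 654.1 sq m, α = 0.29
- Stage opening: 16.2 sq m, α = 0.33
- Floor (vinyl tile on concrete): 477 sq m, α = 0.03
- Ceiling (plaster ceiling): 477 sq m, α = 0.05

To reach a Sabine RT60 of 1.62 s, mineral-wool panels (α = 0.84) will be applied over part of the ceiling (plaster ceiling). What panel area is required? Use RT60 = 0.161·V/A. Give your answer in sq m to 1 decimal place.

158.0

A₁ = Σ Sᵢαᵢ = 23.9*0.49 + 654.1*0.29 + 16.2*0.33 + 477*0.03 + 477*0.05 = 244.906 sabins.
Required A₂ = 0.161·3720.6/1.62 = 369.763 sabins.
ΔA needed = 369.763 − 244.906 = 124.857 sabins.
Net gain per sq m: Δα = 0.84 − 0.05 = 0.79.
Panel area = 124.857 / 0.79 = 158.0 sq m.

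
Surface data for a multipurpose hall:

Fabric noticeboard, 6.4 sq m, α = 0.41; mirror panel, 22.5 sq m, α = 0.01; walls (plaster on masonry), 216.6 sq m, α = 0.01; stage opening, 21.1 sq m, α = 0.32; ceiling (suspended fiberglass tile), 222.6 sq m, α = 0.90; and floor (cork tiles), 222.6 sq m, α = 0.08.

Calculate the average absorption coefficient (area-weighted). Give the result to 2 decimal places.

Total surface area S = 711.8 sq m.
A = 6.4·0.41 + 22.5·0.01 + 216.6·0.01 + 21.1·0.32 + 222.6·0.90 + 222.6·0.08 = 229.915 sabins.
ᾱ = A/S = 0.32.

0.32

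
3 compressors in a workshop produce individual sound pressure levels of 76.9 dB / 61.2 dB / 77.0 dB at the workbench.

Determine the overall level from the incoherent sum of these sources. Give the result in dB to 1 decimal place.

Σ 10^(Lᵢ/10) = 1.004e+08.
Combined level = 10 log₁₀(1.004e+08) = 80.0 dB.

80.0 dB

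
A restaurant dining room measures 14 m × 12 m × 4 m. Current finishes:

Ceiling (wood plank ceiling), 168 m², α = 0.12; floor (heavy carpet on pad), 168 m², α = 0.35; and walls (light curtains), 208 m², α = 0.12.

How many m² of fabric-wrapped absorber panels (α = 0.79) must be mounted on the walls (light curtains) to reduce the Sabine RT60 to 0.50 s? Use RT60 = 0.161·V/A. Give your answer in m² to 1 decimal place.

A₁ = Σ Sᵢαᵢ = 168*0.12 + 168*0.35 + 208*0.12 = 103.920 sabins.
Required A₂ = 0.161·672/0.50 = 216.384 sabins.
ΔA needed = 216.384 − 103.920 = 112.464 sabins.
Net gain per m²: Δα = 0.79 − 0.12 = 0.67.
Panel area = 112.464 / 0.67 = 167.9 m².

167.9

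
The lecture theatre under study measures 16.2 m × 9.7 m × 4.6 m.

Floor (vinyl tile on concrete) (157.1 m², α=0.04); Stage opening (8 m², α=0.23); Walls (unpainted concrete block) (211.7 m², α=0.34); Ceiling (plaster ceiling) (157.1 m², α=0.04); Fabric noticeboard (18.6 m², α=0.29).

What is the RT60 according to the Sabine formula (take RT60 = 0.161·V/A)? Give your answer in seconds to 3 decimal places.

1.268 sec

Equivalent absorption area: A = 157.1×0.04 + 8×0.23 + 211.7×0.34 + 157.1×0.04 + 18.6×0.29 = 91.780 m².
V = 16.2·9.7·4.6 = 722.844 m³.
Sabine: RT60 = 0.161 × 722.844 / 91.780 = 1.268 s.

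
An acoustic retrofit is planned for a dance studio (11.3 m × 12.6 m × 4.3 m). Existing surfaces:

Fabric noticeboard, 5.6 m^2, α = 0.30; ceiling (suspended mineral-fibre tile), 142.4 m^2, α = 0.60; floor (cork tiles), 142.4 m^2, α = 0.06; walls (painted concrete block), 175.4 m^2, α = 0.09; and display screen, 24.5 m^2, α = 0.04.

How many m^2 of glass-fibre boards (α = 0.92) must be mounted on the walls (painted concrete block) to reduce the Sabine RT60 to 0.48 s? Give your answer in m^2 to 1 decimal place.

112.0

Summing Sᵢαᵢ: 1.680 + 85.440 + 8.544 + 15.786 + 0.980 → A₁ = 112.430 sabins.
Required A₂ = 0.161·612.234/0.48 = 205.353 sabins.
ΔA needed = 205.353 − 112.430 = 92.923 sabins.
Net gain per m^2: Δα = 0.92 − 0.09 = 0.83.
Area = ΔA/Δα = 92.923/0.83 = 112.0 m^2.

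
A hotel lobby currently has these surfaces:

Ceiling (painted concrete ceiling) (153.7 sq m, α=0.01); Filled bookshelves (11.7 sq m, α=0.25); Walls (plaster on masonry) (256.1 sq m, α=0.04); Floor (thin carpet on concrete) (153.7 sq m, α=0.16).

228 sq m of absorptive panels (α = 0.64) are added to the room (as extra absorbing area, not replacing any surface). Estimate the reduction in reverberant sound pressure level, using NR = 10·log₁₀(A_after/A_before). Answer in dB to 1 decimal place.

6.7 dB

Total absorption A_before = 153.7·0.01 + 11.7·0.25 + 256.1·0.04 + 153.7·0.16
  = 1.537 + 2.925 + 10.244 + 24.592 = 39.298 sq m sabins.
Treatment contributes 228·0.64 = 145.920 sabins.
New total A_after = 185.218 sabins.
Reduction = 10 log₁₀(A_after/A_before) = 10 log₁₀(4.7132) = 6.7 dB.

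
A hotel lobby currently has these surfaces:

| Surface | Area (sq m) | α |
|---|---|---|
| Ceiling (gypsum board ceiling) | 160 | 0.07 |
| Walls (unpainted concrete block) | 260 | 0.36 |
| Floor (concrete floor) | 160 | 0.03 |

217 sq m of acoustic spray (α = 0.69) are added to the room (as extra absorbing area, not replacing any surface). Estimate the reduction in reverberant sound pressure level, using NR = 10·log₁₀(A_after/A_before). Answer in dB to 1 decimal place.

3.7 dB

A_before = Σ Sᵢαᵢ = 160×0.07 + 260×0.36 + 160×0.03 = 109.600 sabins.
Treatment contributes 217·0.69 = 149.730 sabins.
New total A_after = 259.330 sabins.
Reduction = 10 log₁₀(A_after/A_before) = 10 log₁₀(2.3661) = 3.7 dB.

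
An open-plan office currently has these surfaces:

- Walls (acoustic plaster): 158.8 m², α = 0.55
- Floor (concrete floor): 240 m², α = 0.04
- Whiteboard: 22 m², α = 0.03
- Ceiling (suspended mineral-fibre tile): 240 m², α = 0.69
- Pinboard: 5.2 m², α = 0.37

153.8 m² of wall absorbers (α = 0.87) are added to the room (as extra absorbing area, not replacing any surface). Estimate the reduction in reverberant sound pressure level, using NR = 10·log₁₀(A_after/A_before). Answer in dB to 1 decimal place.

Total absorption A_before = 158.8×0.55 + 240×0.04 + 22×0.03 + 240×0.69 + 5.2×0.37
  = 87.340 + 9.600 + 0.660 + 165.600 + 1.924 = 265.124 m² sabins.
Added absorption = 153.8 × 0.87 = 133.806 sabins.
A_after = 265.124 + 133.806 = 398.930 sabins.
NR = 10·log₁₀(398.930/265.124) = 1.8 dB.

1.8 dB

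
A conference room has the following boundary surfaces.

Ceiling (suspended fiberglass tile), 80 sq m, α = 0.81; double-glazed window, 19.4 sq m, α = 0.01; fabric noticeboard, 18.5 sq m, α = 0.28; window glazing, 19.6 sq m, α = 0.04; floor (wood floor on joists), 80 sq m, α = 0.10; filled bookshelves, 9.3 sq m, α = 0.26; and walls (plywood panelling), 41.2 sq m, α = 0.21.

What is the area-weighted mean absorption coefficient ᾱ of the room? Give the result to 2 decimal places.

Total surface area S = 268.0 sq m.
Σ(Sᵢαᵢ) = 80·0.81 + 19.4·0.01 + 18.5·0.28 + 19.6·0.04 + 80·0.10 + 9.3·0.26 + 41.2·0.21 = 90.028.
ᾱ = A/S = 0.34.

0.34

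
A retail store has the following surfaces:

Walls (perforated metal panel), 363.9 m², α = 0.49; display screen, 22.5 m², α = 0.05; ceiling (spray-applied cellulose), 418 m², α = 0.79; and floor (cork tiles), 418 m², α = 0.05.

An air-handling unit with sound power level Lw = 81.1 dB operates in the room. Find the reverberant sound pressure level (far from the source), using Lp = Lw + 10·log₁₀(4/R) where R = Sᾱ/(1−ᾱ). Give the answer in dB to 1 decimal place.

57.4 dB

Σ(Sᵢαᵢ) = 363.9×0.49 + 22.5×0.05 + 418×0.79 + 418×0.05 = 530.556; total area S = 1222.4 m².
ᾱ = 0.4340, so room constant R = A/(1−ᾱ) = 937.378 m².
Lp = 81.1 + 10·log₁₀(4/937.378) = 81.1 + (-23.70) = 57.4 dB.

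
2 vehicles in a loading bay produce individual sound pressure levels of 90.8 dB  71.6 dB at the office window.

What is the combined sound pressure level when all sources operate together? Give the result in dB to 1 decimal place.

90.9 dB

Σ 10^(Lᵢ/10) = 1.217e+09.
L_total = 10·log₁₀(1.217e+09) = 90.9 dB.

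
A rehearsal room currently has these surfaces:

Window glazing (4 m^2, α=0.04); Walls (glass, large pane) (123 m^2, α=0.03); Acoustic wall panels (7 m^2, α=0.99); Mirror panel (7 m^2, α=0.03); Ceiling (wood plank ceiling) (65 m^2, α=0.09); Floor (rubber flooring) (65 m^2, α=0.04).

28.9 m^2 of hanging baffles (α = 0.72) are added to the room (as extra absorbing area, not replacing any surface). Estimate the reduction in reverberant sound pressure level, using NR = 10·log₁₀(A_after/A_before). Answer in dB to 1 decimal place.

3.2 dB

Equivalent absorption area: A_before = 4*0.04 + 123*0.03 + 7*0.99 + 7*0.03 + 65*0.09 + 65*0.04 = 19.440 m^2.
Added absorption = 28.9 × 0.72 = 20.808 sabins.
A_after = 19.440 + 20.808 = 40.248 sabins.
Reduction = 10 log₁₀(A_after/A_before) = 10 log₁₀(2.0704) = 3.2 dB.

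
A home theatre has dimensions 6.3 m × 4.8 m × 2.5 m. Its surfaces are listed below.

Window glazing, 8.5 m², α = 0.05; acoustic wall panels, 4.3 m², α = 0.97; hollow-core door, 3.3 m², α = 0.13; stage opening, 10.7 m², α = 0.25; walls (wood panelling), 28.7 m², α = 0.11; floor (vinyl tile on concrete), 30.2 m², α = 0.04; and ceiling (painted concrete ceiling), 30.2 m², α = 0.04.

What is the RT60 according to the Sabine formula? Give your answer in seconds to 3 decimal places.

Total absorption A = 8.5·0.05 + 4.3·0.97 + 3.3·0.13 + 10.7·0.25 + 28.7·0.11 + 30.2·0.04 + 30.2·0.04
  = 0.425 + 4.171 + 0.429 + 2.675 + 3.157 + 1.208 + 1.208 = 13.273 m² sabins.
Room volume: 75.6 m³.
Sabine: RT60 = 0.161 × 75.6 / 13.273 = 0.917 s.

0.917 sec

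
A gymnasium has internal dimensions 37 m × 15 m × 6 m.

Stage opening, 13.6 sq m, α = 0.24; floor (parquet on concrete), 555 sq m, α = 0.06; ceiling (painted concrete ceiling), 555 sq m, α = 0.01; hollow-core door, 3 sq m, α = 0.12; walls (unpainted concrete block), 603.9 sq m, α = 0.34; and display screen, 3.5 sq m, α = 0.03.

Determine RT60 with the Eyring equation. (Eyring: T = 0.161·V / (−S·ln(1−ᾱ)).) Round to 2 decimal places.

2.00 s

Total surface area S = 13.6 + 555 + 555 + 3 + 603.9 + 3.5 = 1734.0 sq m.
Absorption A = 13.6·0.24 + 555·0.06 + 555·0.01 + 3·0.12 + 603.9·0.34 + 3.5·0.03 = 247.905 sabins.
ᾱ = 247.905 / 1734.0 = 0.1430.
Eyring denominator: −S ln(1−ᾱ) = 267.586.
V = 37 × 15 × 6 = 3330 m³.
T = 0.161·V/[−S·ln(1−ᾱ)] = 0.161·3330/267.586 = 2.00 s.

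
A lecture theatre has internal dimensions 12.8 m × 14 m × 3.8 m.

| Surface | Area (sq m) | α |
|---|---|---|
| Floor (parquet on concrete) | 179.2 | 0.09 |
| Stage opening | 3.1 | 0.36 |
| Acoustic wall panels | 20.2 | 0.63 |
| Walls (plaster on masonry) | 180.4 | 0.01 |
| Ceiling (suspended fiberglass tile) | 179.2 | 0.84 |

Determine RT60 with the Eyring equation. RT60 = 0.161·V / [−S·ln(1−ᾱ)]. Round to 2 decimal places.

0.50 s

S = Σ Sᵢ = 562.1 sq m.
Absorption A = 179.2·0.09 + 3.1·0.36 + 20.2·0.63 + 180.4·0.01 + 179.2·0.84 = 182.302 sabins.
Mean coefficient ᾱ = A/S = 0.3243.
Eyring denominator: −S ln(1−ᾱ) = 220.347.
V = 12.8 × 14 × 3.8 = 680.96 m³.
RT60 = 0.161 × 680.96 / 220.347 = 0.50 s.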